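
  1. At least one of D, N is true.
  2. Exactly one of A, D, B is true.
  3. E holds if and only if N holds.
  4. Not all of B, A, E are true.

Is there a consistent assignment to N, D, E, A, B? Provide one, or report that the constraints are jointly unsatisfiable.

N = True, D = True, E = True, A = False, B = False

  (1) {D, N}: 2 true — at least one ✓
  (2) {A, D, B}: 1 true — exactly one ✓
  (3) E=T, N=T — same ✓
  (4) {B, A, E}: 1/3 true — not all ✓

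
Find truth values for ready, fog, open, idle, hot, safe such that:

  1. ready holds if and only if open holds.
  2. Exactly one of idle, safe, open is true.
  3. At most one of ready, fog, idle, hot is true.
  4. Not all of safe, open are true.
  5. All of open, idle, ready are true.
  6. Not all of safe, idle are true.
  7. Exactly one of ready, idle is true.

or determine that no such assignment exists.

Case ready = True:
  (1) with ready=T forces open = True.
  (2) with open=T forces idle = False.
  Constraint (5) is violated (idle=F) — contradiction.
Case ready = False:
  Constraint (5) is violated (ready=F) — contradiction.
Both cases fail — unsatisfiable.

No satisfying assignment exists.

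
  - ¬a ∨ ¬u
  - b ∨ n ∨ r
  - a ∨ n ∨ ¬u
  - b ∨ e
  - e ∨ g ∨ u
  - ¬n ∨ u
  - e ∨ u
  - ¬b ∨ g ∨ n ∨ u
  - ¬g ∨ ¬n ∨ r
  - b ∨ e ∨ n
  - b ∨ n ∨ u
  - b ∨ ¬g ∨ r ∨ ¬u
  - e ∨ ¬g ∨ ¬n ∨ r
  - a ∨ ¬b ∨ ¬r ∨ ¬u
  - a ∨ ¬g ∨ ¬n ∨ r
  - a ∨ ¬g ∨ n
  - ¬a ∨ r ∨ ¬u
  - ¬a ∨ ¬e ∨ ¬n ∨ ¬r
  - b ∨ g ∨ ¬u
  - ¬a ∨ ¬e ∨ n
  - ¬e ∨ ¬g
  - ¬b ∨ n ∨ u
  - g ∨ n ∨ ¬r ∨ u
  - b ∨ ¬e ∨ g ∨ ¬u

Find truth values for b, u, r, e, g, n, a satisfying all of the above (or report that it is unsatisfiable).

b = True; u = True; r = False; e = False; g = False; n = True; a = False

Set b = True.
Try u = False:
  (¬n ∨ u) forces n = False.
  clause (¬b ∨ n ∨ u) is falsified — backtrack.
So u = True.
  then (¬a ∨ ¬u) forces a = False.
  then (a ∨ n ∨ ¬u) forces n = True.
  then (a ∨ ¬b ∨ ¬r ∨ ¬u) forces r = False.
  then (a ∨ ¬g ∨ ¬n ∨ r) forces g = False.
Set e = False.
All clauses satisfied.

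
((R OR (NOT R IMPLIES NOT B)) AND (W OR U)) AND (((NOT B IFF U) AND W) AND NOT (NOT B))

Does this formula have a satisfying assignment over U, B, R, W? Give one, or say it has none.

U = False, B = True, R = True, W = True

  (R OR (NOT R IMPLIES NOT B)) AND (W OR U) = True
    R OR (NOT R IMPLIES NOT B) = True
      NOT R IMPLIES NOT B = True
        NOT R = False
        NOT B = False
    W OR U = True
  ((NOT B IFF U) AND W) AND NOT (NOT B) = True
    (NOT B IFF U) AND W = True
      NOT B IFF U = True
        NOT B = False
    NOT (NOT B) = True
      NOT B = False
Both conjuncts True, so the formula holds.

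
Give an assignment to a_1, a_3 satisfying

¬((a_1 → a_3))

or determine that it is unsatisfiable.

a_1=T, a_3=F

  ¬((a_1 → a_3)) = True
    a_1 → a_3 = False
The formula evaluates to True.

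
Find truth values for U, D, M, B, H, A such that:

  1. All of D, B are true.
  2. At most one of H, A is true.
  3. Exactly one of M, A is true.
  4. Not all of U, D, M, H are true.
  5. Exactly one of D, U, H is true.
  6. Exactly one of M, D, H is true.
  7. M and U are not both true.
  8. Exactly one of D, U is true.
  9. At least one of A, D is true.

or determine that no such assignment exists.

U=F, D=T, M=F, B=T, H=F, A=T

  (1) {D, B}: all 2 true ✓
  (2) {H, A}: 1 true — at most one ✓
  (3) {M, A}: 1 true — exactly one ✓
  (4) {U, D, M, H}: 1/4 true — not all ✓
  (5) {D, U, H}: 1 true — exactly one ✓
  (6) {M, D, H}: 1 true — exactly one ✓
  (7) M=F, U=F — not both ✓
  (8) {D, U}: 1 true — exactly one ✓
  (9) {A, D}: 2 true — at least one ✓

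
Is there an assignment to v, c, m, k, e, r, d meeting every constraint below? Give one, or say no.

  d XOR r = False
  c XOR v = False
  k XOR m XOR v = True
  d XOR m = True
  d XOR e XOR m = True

v: False, c: False, m: False, k: True, e: False, r: True, d: True

d XOR r = T XOR T = False ✓
c XOR v = F XOR F = False ✓
k XOR m XOR v = T XOR F XOR F = True ✓
d XOR m = T XOR F = True ✓
d XOR e XOR m = T XOR F XOR F = True ✓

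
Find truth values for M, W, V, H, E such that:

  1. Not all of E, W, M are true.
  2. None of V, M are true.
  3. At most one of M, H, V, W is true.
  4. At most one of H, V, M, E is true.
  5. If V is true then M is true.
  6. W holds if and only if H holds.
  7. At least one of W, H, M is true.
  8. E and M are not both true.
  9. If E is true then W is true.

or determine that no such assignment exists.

Case W = True:
  (2) forces V = False.
  (2) forces M = False.
  (3) with W=T forces H = False.
  Constraint (6) is violated (W=T, H=F) — contradiction.
Case W = False:
  (2) forces V = False.
  (2) forces M = False.
  (6) with W=F forces H = False.
  Constraint (7) is violated (W=F, H=F, M=F) — contradiction.
Both cases fail — unsatisfiable.

UNSATISFIABLE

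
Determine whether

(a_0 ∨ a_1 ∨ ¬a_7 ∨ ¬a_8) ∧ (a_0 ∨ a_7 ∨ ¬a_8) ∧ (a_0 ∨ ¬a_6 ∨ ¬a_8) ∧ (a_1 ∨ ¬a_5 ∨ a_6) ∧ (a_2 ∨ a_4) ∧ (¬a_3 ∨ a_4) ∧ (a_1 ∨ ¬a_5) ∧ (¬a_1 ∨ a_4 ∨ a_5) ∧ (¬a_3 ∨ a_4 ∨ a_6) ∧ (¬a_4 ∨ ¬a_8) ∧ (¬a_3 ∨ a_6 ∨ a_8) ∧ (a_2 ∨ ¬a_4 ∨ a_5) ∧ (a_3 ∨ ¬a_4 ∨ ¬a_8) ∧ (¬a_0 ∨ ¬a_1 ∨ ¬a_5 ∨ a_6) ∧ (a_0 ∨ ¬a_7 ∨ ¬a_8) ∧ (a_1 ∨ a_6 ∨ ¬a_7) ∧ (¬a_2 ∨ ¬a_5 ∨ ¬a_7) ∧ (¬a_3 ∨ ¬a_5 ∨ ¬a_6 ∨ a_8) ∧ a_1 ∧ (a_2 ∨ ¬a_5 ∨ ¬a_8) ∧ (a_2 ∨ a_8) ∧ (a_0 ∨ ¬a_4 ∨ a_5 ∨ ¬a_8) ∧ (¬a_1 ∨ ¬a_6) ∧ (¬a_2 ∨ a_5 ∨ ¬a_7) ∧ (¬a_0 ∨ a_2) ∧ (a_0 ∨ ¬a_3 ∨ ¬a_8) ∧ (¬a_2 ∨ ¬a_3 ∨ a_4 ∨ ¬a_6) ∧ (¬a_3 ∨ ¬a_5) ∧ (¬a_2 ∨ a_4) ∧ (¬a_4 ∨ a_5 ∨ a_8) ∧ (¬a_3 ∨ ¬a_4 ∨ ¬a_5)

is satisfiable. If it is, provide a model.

Unit clause (a_1) forces a_1 = True.
In (¬a_1 ∨ ¬a_6) only ¬a_6 is left, so a_6 = False.
Set a_0 = False.
Try a_2 = False:
  (a_2 ∨ a_4) forces a_4 = True.
  (¬a_4 ∨ ¬a_8) forces a_8 = False.
  clause (a_2 ∨ a_8) is falsified — backtrack.
So a_2 = True.
  then (¬a_2 ∨ a_4) forces a_4 = True.
  then (¬a_4 ∨ ¬a_8) forces a_8 = False.
  then (¬a_3 ∨ a_6 ∨ a_8) forces a_3 = False.
  then (¬a_4 ∨ a_5 ∨ a_8) forces a_5 = True.
  then (¬a_2 ∨ ¬a_5 ∨ ¬a_7) forces a_7 = False.
All clauses satisfied.

a_0 = False; a_1 = True; a_2 = True; a_3 = False; a_4 = True; a_5 = True; a_6 = False; a_7 = False; a_8 = False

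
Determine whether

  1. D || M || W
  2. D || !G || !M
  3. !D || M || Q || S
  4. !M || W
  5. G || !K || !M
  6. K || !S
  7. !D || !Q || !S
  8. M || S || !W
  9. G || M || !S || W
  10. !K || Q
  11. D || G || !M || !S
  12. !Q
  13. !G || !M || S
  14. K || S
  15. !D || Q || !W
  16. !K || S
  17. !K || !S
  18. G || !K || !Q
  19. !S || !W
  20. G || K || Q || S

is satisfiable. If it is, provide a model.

Case K = True:
  (!K || Q) forces Q = True.
  Clause (!Q) is falsified — contradiction.
Case K = False:
  (K || !S) forces S = False.
  Clause (K || S) is falsified — contradiction.
Both cases fail, so the formula is unsatisfiable.

The formula is unsatisfiable.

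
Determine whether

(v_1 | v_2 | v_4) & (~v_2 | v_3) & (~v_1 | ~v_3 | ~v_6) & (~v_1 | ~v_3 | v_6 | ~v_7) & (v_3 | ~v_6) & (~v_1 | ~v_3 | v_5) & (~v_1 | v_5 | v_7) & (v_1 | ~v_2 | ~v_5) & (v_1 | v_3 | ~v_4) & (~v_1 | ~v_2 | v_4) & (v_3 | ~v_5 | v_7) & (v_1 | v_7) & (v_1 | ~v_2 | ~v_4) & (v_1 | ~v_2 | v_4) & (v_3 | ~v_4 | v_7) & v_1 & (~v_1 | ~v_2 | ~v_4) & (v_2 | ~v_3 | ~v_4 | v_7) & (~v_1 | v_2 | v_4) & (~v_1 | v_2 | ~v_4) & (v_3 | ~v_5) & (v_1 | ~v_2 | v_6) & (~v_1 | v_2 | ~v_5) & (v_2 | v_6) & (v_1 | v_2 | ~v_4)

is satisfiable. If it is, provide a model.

Unsatisfiable — no assignment works.

Case v_4 = True:
  (v_1) forces v_1 = True.
  (~v_1 | ~v_2 | ~v_4) forces v_2 = False.
  Clause (~v_1 | v_2 | ~v_4) is falsified — contradiction.
Case v_4 = False:
  (v_1) forces v_1 = True.
  (~v_1 | ~v_2 | v_4) forces v_2 = False.
  Clause (~v_1 | v_2 | v_4) is falsified — contradiction.
Both cases fail, so the formula is unsatisfiable.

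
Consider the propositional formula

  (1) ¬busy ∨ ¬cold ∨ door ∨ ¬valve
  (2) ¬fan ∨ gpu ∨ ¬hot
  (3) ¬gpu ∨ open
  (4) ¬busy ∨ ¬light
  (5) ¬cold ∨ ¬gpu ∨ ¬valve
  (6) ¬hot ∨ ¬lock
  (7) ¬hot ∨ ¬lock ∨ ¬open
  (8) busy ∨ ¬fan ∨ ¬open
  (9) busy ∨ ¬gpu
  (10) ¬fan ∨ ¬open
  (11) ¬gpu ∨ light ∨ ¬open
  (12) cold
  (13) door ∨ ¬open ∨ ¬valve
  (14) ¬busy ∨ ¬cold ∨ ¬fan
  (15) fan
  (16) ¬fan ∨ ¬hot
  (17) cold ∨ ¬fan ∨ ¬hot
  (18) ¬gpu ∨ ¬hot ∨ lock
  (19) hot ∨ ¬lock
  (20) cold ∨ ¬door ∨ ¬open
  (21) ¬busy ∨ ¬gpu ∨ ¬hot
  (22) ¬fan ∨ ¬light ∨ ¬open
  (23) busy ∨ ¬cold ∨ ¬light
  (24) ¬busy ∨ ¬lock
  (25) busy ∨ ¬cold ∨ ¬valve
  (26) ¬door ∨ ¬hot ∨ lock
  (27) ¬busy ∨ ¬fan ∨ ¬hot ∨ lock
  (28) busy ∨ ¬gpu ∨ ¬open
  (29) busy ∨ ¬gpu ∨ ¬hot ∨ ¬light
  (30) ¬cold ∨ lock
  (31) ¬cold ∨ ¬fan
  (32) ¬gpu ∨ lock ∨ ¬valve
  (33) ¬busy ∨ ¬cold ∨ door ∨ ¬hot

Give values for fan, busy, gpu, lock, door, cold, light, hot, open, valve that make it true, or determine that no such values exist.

No satisfying assignment exists.

Case cold = True:
  (fan) forces fan = True.
  Clause (¬cold ∨ ¬fan) is falsified — contradiction.
Case cold = False:
  Clause (cold) is falsified — contradiction.
Both cases fail, so the formula is unsatisfiable.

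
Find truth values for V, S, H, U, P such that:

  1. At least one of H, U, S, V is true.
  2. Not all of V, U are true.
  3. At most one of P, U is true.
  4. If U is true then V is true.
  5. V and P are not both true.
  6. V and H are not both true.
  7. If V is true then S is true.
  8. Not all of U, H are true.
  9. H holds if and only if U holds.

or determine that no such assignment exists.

V = True, S = True, H = False, U = False, P = False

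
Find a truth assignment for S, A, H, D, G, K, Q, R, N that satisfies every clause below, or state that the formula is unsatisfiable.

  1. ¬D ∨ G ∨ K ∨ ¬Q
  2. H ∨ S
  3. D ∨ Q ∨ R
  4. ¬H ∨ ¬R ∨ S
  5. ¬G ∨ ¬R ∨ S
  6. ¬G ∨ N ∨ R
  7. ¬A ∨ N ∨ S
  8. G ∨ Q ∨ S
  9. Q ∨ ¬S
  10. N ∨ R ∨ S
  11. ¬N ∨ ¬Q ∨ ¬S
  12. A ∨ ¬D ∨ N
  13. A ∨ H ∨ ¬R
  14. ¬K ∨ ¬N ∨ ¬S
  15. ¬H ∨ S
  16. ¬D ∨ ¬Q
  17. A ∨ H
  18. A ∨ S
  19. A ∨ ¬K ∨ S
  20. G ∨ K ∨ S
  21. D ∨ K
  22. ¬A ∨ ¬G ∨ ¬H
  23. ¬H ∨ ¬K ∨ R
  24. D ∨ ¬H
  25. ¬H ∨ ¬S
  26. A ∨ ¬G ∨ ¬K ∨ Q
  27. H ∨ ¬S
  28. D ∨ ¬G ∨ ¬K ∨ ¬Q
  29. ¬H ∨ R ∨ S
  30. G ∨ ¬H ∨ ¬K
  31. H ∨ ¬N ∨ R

Case H = True:
  (¬H ∨ S) forces S = True.
  Clause (¬H ∨ ¬S) is falsified — contradiction.
Case H = False:
  (H ∨ S) forces S = True.
  Clause (H ∨ ¬S) is falsified — contradiction.
Both cases fail, so the formula is unsatisfiable.

UNSATISFIABLE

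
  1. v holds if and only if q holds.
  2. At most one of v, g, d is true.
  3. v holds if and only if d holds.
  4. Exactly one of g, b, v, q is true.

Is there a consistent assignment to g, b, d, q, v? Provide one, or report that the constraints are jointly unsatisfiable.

g=T, b=F, d=F, q=F, v=F

  (1) v=F, q=F — same ✓
  (2) {v, g, d}: 1 true — at most one ✓
  (3) v=F, d=F — same ✓
  (4) {g, b, v, q}: 1 true — exactly one ✓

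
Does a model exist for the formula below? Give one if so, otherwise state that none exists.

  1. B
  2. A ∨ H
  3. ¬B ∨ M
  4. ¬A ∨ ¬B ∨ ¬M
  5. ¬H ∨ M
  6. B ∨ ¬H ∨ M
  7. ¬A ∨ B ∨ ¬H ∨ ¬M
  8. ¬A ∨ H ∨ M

H=T, A=F, B=T, M=T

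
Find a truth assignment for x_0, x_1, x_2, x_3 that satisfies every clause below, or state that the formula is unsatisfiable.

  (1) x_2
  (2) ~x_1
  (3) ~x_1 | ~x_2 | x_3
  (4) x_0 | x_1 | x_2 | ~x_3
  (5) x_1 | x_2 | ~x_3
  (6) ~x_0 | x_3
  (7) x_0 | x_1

Unit clause (x_2) forces x_2 = True.
Unit clause (~x_1) forces x_1 = False.
In (x_0 | x_1) only x_0 is left, so x_0 = True.
In (~x_0 | x_3) only x_3 is left, so x_3 = True.
Check each clause:
  (x_2): x_2 holds.
  (~x_1): ~x_1 holds.
  (~x_1 | ~x_2 | x_3): ~x_1 holds.
  (x_0 | x_1 | x_2 | ~x_3): x_0 holds.
  (x_1 | x_2 | ~x_3): x_2 holds.
  (~x_0 | x_3): x_3 holds.
  (x_0 | x_1): x_0 holds.
All clauses satisfied.

x_0=T, x_1=F, x_2=T, x_3=T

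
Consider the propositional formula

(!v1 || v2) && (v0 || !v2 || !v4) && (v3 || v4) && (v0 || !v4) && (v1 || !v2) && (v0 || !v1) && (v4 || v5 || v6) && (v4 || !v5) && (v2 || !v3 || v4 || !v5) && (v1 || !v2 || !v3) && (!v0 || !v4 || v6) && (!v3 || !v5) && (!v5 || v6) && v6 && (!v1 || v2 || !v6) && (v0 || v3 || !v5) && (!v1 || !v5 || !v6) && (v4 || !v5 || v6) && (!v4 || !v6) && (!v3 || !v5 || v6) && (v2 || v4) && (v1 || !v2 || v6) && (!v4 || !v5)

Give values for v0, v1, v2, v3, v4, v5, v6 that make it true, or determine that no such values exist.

v0=T, v1=T, v2=T, v3=T, v4=F, v5=F, v6=T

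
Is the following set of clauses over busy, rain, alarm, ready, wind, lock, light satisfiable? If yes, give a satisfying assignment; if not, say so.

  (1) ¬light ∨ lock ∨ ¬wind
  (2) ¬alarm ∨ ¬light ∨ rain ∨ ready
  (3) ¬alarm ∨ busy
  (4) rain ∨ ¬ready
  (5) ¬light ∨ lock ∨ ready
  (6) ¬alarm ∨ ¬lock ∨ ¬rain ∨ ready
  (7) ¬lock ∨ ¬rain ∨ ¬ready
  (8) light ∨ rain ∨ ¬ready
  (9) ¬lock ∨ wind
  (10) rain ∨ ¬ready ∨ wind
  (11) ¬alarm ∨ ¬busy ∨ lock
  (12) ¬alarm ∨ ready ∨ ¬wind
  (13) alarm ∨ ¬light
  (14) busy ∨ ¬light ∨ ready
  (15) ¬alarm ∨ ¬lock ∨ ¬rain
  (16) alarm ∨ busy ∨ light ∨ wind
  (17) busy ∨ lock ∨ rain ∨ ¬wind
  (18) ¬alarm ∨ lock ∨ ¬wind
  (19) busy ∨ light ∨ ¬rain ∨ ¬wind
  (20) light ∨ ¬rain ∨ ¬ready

busy = True, rain = True, alarm = False, ready = False, wind = True, lock = False, light = False

Set busy = True.
Set rain = True.
Try alarm = True:
  (¬alarm ∨ ¬busy ∨ lock) forces lock = True.
  clause (¬alarm ∨ ¬lock ∨ ¬rain) is falsified — backtrack.
So alarm = False.
  then (alarm ∨ ¬light) forces light = False.
  then (light ∨ ¬rain ∨ ¬ready) forces ready = False.
Set wind = True.
Set lock = False.
All clauses satisfied.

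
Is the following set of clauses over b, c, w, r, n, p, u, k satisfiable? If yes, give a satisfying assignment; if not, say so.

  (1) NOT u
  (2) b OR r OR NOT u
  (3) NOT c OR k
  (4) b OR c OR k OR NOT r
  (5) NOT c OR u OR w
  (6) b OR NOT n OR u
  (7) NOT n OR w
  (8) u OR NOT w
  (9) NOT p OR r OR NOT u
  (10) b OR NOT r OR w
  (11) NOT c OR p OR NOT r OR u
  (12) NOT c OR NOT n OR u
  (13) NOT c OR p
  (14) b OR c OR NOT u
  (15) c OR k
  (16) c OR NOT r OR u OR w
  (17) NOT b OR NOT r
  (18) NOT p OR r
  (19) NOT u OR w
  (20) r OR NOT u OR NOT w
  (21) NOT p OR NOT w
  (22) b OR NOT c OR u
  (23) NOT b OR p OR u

b=F, c=F, w=F, r=F, n=F, p=F, u=F, k=T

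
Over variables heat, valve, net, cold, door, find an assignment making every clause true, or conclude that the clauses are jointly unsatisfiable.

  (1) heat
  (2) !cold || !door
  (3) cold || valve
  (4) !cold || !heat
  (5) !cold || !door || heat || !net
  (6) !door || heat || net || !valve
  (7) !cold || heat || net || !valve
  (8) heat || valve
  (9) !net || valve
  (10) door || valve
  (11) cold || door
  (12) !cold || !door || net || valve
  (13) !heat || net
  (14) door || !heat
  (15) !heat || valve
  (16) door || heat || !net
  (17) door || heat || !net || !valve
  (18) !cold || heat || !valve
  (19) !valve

Unsatisfiable — no assignment works.

Case valve = True:
  Clause (!valve) is falsified — contradiction.
Case valve = False:
  (heat) forces heat = True.
  Clause (!heat || valve) is falsified — contradiction.
Both cases fail, so the formula is unsatisfiable.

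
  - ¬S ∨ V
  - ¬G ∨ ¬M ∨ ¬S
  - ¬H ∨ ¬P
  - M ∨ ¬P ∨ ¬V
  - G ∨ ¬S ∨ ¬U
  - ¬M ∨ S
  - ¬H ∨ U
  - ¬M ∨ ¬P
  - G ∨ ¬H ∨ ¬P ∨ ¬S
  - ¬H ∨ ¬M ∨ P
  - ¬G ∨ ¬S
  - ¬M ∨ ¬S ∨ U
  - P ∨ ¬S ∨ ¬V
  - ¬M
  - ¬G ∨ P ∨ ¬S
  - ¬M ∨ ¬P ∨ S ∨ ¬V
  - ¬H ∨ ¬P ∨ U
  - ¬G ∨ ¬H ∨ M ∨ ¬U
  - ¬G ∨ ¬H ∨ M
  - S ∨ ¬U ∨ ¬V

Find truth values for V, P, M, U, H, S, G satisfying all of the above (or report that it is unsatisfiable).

V=F; P=F; M=F; U=T; H=F; S=F; G=T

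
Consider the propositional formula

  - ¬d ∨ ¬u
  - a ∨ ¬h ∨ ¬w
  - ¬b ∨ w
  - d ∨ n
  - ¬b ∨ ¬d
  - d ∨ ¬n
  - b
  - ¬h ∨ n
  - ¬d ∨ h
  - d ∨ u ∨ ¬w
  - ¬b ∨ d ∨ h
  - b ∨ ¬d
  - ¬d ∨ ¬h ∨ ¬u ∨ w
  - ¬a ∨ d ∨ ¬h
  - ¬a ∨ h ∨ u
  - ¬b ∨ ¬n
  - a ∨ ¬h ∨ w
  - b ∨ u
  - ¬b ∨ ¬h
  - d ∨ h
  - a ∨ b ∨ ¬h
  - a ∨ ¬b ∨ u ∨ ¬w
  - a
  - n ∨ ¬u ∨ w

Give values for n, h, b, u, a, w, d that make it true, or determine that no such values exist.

Case b = True:
  (¬b ∨ w) forces w = True.
  (¬b ∨ ¬d) forces d = False.
  (d ∨ n) forces n = True.
  Clause (d ∨ ¬n) is falsified — contradiction.
Case b = False:
  Clause (b) is falsified — contradiction.
Both cases fail, so the formula is unsatisfiable.

Unsatisfiable — no assignment works.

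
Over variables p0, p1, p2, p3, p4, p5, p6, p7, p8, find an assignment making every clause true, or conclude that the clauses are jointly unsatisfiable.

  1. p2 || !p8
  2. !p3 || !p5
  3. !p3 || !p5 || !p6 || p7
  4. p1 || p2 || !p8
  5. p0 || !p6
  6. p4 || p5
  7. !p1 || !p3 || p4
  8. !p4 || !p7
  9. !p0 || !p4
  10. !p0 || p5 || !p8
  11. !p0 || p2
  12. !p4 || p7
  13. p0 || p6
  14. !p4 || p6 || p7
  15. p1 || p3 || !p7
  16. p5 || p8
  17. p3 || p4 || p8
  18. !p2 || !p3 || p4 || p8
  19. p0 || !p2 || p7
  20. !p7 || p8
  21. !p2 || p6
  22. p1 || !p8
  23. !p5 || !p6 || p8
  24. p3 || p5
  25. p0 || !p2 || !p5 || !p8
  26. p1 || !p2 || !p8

Try p0 = False:
  (p0 || !p6) forces p6 = False.
  clause (p0 || p6) is falsified — backtrack.
So p0 = True.
  then (!p0 || !p4) forces p4 = False.
  then (!p0 || p2) forces p2 = True.
  then (!p2 || p6) forces p6 = True.
  then (p4 || p5) forces p5 = True.
  then (!p5 || !p6 || p8) forces p8 = True.
  then (p1 || !p2 || !p8) forces p1 = True.
  then (!p3 || !p5) forces p3 = False.
Set p7 = True.
All clauses satisfied.

p0 = True; p1 = True; p2 = True; p3 = False; p4 = False; p5 = True; p6 = True; p7 = True; p8 = True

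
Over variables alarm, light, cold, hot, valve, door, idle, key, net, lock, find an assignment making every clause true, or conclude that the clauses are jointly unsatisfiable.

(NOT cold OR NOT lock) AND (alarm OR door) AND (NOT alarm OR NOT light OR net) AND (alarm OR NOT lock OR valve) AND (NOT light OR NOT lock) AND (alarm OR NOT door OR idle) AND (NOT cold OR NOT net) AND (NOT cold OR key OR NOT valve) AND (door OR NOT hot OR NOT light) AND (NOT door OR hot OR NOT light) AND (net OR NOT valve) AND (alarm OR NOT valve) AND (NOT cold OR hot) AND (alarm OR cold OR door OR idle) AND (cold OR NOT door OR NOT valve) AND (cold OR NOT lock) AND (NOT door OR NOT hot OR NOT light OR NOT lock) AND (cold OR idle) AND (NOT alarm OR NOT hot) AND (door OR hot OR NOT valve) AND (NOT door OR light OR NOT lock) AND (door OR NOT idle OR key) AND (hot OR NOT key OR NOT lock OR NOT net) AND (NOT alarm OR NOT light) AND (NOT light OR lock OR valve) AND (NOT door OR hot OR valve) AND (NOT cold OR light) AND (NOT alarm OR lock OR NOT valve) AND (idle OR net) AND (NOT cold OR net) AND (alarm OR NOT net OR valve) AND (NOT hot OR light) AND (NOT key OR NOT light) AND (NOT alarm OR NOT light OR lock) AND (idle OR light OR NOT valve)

alarm: True, light: False, cold: False, hot: False, valve: False, door: False, idle: True, key: True, net: True, lock: False

Set alarm = True.
  then (NOT alarm OR NOT hot) forces hot = False.
  then (NOT alarm OR NOT light) forces light = False.
  then (NOT cold OR light) forces cold = False.
  then (cold OR NOT lock) forces lock = False.
  then (cold OR idle) forces idle = True.
  then (NOT alarm OR lock OR NOT valve) forces valve = False.
  then (NOT door OR hot OR valve) forces door = False.
  then (door OR NOT idle OR key) forces key = True.
Set net = True.
All clauses satisfied.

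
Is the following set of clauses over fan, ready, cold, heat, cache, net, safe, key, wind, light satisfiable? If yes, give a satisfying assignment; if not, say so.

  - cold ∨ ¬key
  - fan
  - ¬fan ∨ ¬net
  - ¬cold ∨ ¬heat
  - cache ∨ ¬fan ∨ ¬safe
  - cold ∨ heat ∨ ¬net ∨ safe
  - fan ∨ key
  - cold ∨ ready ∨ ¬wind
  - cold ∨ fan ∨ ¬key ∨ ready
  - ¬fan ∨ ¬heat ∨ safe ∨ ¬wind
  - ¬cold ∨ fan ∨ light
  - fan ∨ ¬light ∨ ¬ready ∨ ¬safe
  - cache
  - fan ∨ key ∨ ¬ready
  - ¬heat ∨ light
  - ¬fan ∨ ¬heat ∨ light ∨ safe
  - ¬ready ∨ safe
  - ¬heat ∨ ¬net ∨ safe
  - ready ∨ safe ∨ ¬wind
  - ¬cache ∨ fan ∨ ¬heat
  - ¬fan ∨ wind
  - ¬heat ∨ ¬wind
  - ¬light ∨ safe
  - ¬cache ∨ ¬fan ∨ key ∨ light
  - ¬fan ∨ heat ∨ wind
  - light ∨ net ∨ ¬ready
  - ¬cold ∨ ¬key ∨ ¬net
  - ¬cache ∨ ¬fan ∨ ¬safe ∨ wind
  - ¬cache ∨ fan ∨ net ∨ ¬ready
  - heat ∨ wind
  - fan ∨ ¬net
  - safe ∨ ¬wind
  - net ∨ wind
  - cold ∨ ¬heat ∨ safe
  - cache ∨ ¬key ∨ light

Unit clause (fan) forces fan = True.
In (¬fan ∨ ¬net) only ¬net is left, so net = False.
Unit clause (cache) forces cache = True.
In (¬fan ∨ wind) only wind is left, so wind = True.
In (¬heat ∨ ¬wind) only ¬heat is left, so heat = False.
In (safe ∨ ¬wind) only safe is left, so safe = True.
Set ready = False.
  then (cold ∨ ready ∨ ¬wind) forces cold = True.
Set key = True.
Set light = True.
All clauses satisfied.

fan=T; ready=F; cold=T; heat=F; cache=T; net=F; safe=T; key=T; wind=T; light=T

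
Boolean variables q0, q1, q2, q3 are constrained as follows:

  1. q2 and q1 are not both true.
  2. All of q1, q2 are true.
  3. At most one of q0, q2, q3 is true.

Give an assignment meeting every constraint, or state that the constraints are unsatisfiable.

Case q1 = True:
  (1) with q1=T forces q2 = False.
  Constraint (2) is violated (q2=F) — contradiction.
Case q1 = False:
  Constraint (2) is violated (q1=F) — contradiction.
Both cases fail — unsatisfiable.

Unsatisfiable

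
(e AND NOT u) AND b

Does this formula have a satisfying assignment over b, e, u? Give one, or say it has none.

b = True; e = True; u = False

  e AND NOT u = True
    NOT u = True
Both conjuncts True, so the formula holds.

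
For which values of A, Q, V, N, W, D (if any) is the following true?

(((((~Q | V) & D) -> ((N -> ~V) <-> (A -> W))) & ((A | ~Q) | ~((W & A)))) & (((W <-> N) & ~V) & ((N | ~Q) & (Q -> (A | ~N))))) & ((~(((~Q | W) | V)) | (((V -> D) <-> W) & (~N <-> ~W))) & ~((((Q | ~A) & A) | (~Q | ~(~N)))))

UNSATISFIABLE

Case Q = True: the formula simplifies to ((((V & D) -> ((N -> ~V) <-> (A -> W))) & (A | ~((W & A)))) & (((W <-> N) & ~V) & (N & (A | ~N)))) & ((~((W | V)) | (((V -> D) <-> W) & (~N <-> ~W))) & ~((A | ~(~N)))).
  N = True: the conjunct ~((A | ~(~N))) becomes ~((A | True)) = False.
  N = False: the conjunct N is False.
Case Q = False: the conjunct ~((((Q | ~A) & A) | (~Q | ~(~N)))) becomes ~(((~A & A) | True)) = False.
Both cases fail — unsatisfiable.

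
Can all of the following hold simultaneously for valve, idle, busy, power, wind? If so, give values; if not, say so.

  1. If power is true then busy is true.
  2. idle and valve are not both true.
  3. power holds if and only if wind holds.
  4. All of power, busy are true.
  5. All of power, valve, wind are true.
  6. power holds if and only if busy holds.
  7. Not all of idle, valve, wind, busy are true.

valve=T, idle=F, busy=T, power=T, wind=T

  (1) power=T ⇒ busy: T ✓
  (2) idle=F, valve=T — not both ✓
  (3) power=T, wind=T — same ✓
  (4) {power, busy}: all 2 true ✓
  (5) {power, valve, wind}: all 3 true ✓
  (6) power=T, busy=T — same ✓
  (7) {idle, valve, wind, busy}: 3/4 true — not all ✓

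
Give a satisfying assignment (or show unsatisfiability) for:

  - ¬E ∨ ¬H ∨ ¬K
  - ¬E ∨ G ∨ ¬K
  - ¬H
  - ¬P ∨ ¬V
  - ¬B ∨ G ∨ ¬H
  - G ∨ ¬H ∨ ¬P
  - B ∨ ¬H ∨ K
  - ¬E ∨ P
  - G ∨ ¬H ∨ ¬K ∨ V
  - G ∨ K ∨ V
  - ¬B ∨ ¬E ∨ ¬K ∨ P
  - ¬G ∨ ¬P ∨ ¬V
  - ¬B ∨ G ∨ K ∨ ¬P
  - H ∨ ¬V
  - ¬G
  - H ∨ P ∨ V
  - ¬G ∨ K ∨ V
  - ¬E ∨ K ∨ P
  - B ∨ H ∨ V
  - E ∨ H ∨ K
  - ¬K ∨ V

No satisfying assignment exists.

Case H = True:
  Clause (¬H) is falsified — contradiction.
Case H = False:
  (H ∨ ¬V) forces V = False.
  (¬G) forces G = False.
  (G ∨ K ∨ V) forces K = True.
  Clause (¬K ∨ V) is falsified — contradiction.
Both cases fail, so the formula is unsatisfiable.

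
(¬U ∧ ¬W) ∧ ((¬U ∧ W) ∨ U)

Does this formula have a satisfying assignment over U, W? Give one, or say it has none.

Case U = True: the conjunct ¬U is False.
Case U = False: the formula simplifies to ¬W ∧ W.
  W = True: the conjunct ¬W is False.
  W = False: the conjunct W is False.
Both cases fail — unsatisfiable.

The formula is unsatisfiable.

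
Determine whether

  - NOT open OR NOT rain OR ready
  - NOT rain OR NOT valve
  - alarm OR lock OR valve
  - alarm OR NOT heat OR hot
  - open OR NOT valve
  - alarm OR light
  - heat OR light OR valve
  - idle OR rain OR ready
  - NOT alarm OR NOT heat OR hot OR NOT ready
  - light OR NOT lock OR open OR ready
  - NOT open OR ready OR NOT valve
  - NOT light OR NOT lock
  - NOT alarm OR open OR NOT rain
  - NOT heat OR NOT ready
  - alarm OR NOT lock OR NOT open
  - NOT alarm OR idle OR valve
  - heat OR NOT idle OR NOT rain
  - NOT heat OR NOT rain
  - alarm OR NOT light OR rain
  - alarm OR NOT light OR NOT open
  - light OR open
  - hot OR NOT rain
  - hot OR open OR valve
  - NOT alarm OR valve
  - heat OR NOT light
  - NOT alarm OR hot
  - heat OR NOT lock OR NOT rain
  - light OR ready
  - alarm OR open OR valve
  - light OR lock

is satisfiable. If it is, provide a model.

Try valve = False:
  (NOT alarm OR valve) forces alarm = False.
  (alarm OR lock OR valve) forces lock = True.
  (alarm OR light) forces light = True.
  clause (NOT light OR NOT lock) is falsified — backtrack.
So valve = True.
  then (NOT rain OR NOT valve) forces rain = False.
  then (open OR NOT valve) forces open = True.
  then (NOT open OR ready OR NOT valve) forces ready = True.
  then (NOT heat OR NOT ready) forces heat = False.
  then (heat OR NOT light) forces light = False.
  then (light OR lock) forces lock = True.
  then (alarm OR light) forces alarm = True.
  then (NOT alarm OR hot) forces hot = True.
Set idle = True.
All clauses satisfied.

valve=T, hot=T, lock=T, heat=F, light=F, open=T, alarm=T, idle=T, ready=T, rain=F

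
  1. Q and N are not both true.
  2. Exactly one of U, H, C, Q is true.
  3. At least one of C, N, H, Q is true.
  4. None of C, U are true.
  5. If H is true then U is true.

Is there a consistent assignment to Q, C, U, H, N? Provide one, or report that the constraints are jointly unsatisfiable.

Q = True, C = False, U = False, H = False, N = False

  (1) Q=T, N=F — not both ✓
  (2) {U, H, C, Q}: 1 true — exactly one ✓
  (3) {C, N, H, Q}: 1 true — at least one ✓
  (4) {C, U}: 0 true — none ✓
  (5) H=F ⇒ U: vacuous ✓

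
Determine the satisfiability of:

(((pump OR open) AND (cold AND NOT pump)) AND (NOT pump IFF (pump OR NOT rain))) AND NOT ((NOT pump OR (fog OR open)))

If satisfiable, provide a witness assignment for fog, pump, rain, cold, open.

Unsatisfiable

Case pump = True: the conjunct NOT pump is False.
Case pump = False: the conjunct NOT ((NOT pump OR (fog OR open))) becomes NOT ((True OR (fog OR open))) = False.
Both cases fail — unsatisfiable.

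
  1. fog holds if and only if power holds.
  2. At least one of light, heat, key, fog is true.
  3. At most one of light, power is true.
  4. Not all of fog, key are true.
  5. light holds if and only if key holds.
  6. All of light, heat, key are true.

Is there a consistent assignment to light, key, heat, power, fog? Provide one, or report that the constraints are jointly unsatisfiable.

light: True; key: True; heat: True; power: False; fog: False

  (1) fog=F, power=F — same ✓
  (2) {light, heat, key, fog}: 3 true — at least one ✓
  (3) {light, power}: 1 true — at most one ✓
  (4) {fog, key}: 1/2 true — not all ✓
  (5) light=T, key=T — same ✓
  (6) {light, heat, key}: all 3 true ✓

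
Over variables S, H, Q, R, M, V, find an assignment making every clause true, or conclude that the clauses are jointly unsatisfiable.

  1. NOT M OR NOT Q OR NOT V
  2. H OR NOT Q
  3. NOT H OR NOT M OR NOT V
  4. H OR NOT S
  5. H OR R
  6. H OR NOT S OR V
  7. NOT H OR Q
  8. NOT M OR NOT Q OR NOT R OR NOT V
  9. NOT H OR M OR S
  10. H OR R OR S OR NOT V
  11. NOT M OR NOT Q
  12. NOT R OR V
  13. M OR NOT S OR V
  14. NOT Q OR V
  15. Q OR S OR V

S=F, H=F, Q=F, R=T, M=T, V=T

Set S = False.
Set H = False.
  then (H OR NOT Q) forces Q = False.
  then (H OR R) forces R = True.
  then (NOT R OR V) forces V = True.
Set M = True.
All clauses satisfied.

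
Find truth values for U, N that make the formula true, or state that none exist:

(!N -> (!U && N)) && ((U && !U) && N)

Case U = True: the conjunct !U is False.
Case U = False: the conjunct U is False.
Both cases fail — unsatisfiable.

Unsatisfiable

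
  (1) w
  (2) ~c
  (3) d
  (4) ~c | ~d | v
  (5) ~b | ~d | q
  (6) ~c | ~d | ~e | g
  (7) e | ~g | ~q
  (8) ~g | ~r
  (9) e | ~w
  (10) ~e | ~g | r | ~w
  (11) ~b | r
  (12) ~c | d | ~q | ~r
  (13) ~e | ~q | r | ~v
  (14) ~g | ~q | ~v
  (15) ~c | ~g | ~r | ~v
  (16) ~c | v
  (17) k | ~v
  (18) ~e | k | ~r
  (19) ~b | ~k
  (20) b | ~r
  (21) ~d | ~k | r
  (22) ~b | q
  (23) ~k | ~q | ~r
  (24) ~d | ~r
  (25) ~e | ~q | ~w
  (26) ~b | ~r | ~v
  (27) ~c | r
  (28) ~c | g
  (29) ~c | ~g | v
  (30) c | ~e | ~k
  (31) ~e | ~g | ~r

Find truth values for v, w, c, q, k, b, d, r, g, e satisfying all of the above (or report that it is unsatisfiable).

v = False, w = True, c = False, q = False, k = False, b = False, d = True, r = False, g = False, e = True

Unit clause (w) forces w = True.
Unit clause (~c) forces c = False.
Unit clause (d) forces d = True.
In (e | ~w) only e is left, so e = True.
In (~d | ~r) only ~r is left, so r = False.
In (~e | ~q | ~w) only ~q is left, so q = False.
In (c | ~e | ~k) only ~k is left, so k = False.
In (~b | ~d | q) only ~b is left, so b = False.
In (~e | ~g | r | ~w) only ~g is left, so g = False.
In (k | ~v) only ~v is left, so v = False.
All clauses satisfied.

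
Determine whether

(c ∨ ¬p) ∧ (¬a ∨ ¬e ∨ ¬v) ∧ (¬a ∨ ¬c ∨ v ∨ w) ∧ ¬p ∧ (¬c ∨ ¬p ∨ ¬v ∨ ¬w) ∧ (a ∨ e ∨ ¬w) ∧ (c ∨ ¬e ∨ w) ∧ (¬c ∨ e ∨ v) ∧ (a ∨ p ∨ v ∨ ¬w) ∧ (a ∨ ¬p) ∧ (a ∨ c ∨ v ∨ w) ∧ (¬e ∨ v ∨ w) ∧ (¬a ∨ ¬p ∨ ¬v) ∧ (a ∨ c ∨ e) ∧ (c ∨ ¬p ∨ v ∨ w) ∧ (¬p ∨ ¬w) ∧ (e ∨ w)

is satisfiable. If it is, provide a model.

Unit clause (¬p) forces p = False.
Set w = True.
Set c = False.
Set a = True.
Set v = False.
Set e = False.
All clauses satisfied.

w = True, c = False, a = True, v = False, e = False, p = False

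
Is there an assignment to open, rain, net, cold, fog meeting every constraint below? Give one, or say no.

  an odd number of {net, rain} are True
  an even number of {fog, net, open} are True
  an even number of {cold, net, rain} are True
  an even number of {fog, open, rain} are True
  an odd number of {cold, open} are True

Adding constraints 1, 2, 4 mod 2: every variable appears an even number of times on the left, so the left side is 0.
But the right sides sum to 1 (mod 2). 0 ≠ 1 — the system is inconsistent.

No satisfying assignment exists.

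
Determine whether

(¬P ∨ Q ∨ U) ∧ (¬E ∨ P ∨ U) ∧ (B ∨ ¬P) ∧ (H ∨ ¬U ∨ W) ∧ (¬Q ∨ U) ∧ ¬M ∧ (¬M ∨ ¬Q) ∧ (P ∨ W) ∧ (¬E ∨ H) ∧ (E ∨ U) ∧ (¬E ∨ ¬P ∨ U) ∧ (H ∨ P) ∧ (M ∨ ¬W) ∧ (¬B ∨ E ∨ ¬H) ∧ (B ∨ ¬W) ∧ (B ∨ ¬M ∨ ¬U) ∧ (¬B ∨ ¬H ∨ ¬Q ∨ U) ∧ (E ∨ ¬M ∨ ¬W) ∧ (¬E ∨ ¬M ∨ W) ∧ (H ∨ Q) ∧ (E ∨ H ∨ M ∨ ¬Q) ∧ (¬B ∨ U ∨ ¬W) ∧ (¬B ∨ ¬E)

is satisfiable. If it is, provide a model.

Case M = True:
  Clause (¬M) is falsified — contradiction.
Case M = False:
  (M ∨ ¬W) forces W = False.
  (P ∨ W) forces P = True.
  (B ∨ ¬P) forces B = True.
  (¬B ∨ ¬E) forces E = False.
  (E ∨ U) forces U = True.
  (H ∨ ¬U ∨ W) forces H = True.
  Clause (¬B ∨ E ∨ ¬H) is falsified — contradiction.
Both cases fail, so the formula is unsatisfiable.

Unsatisfiable — no assignment works.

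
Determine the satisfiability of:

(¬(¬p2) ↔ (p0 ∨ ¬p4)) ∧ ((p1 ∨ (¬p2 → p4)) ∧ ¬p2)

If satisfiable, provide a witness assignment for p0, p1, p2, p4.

p0: False; p1: True; p2: False; p4: True

  ¬(¬p2) ↔ (p0 ∨ ¬p4) = True
    ¬(¬p2) = False
      ¬p2 = True
    p0 ∨ ¬p4 = False
      ¬p4 = False
  (p1 ∨ (¬p2 → p4)) ∧ ¬p2 = True
    p1 ∨ (¬p2 → p4) = True
      ¬p2 → p4 = True
        ¬p2 = True
    ¬p2 = True
Both conjuncts True, so the formula holds.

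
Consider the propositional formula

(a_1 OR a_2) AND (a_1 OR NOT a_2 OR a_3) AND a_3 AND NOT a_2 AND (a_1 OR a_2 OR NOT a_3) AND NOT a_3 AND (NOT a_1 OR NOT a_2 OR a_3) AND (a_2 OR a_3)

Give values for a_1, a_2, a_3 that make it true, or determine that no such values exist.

Case a_3 = True:
  Clause (NOT a_3) is falsified — contradiction.
Case a_3 = False:
  Clause (a_3) is falsified — contradiction.
Both cases fail, so the formula is unsatisfiable.

Unsatisfiable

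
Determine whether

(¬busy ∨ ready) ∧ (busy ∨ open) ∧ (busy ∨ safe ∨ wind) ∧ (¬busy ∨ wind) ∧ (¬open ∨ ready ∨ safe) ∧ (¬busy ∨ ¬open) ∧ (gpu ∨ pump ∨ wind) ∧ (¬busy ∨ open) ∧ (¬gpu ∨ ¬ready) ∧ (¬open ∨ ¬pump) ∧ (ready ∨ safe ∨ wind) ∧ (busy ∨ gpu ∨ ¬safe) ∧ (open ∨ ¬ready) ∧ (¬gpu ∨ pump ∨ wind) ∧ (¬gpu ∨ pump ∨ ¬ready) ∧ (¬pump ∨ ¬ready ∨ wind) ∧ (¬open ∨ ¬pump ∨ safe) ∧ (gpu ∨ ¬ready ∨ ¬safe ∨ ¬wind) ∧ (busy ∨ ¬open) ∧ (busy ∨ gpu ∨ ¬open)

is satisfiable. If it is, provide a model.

Unsatisfiable — no assignment works.

Case open = True:
  (¬busy ∨ ¬open) forces busy = False.
  Clause (busy ∨ ¬open) is falsified — contradiction.
Case open = False:
  (busy ∨ open) forces busy = True.
  Clause (¬busy ∨ open) is falsified — contradiction.
Both cases fail, so the formula is unsatisfiable.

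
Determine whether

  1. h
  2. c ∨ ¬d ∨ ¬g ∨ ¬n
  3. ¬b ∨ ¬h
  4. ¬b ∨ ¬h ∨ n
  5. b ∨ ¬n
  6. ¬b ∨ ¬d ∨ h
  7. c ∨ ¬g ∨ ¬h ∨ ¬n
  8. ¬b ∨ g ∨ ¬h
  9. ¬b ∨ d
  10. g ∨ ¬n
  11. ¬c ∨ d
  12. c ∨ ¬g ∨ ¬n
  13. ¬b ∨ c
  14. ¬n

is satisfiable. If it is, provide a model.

Unit clause (h) forces h = True.
In (¬b ∨ ¬h) only ¬b is left, so b = False.
In (b ∨ ¬n) only ¬n is left, so n = False.
Set g = True.
Set d = True.
Set c = True.
All clauses satisfied.

n = False; g = True; h = True; d = True; c = True; b = False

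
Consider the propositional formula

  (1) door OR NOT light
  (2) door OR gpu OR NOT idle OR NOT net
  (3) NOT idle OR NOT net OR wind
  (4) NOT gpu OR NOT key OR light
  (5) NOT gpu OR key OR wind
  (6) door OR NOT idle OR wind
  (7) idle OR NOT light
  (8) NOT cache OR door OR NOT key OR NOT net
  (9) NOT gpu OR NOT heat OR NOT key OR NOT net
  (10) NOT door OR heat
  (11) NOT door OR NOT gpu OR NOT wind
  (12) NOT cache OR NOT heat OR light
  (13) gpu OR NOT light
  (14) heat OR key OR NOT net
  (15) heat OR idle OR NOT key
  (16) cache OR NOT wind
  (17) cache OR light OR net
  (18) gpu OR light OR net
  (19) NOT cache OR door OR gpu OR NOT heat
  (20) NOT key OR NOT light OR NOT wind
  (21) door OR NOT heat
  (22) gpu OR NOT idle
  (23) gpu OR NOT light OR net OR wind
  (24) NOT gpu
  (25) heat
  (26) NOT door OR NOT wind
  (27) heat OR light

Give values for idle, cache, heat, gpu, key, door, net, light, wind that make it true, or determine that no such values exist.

idle: False, cache: False, heat: True, gpu: False, key: True, door: True, net: True, light: False, wind: False

Unit clause (NOT gpu) forces gpu = False.
Unit clause (heat) forces heat = True.
In (gpu OR NOT light) only NOT light is left, so light = False.
In (gpu OR light OR net) only net is left, so net = True.
In (door OR NOT heat) only door is left, so door = True.
In (gpu OR NOT idle) only NOT idle is left, so idle = False.
In (NOT door OR NOT wind) only NOT wind is left, so wind = False.
In (NOT cache OR NOT heat OR light) only NOT cache is left, so cache = False.
Set key = True.
All clauses satisfied.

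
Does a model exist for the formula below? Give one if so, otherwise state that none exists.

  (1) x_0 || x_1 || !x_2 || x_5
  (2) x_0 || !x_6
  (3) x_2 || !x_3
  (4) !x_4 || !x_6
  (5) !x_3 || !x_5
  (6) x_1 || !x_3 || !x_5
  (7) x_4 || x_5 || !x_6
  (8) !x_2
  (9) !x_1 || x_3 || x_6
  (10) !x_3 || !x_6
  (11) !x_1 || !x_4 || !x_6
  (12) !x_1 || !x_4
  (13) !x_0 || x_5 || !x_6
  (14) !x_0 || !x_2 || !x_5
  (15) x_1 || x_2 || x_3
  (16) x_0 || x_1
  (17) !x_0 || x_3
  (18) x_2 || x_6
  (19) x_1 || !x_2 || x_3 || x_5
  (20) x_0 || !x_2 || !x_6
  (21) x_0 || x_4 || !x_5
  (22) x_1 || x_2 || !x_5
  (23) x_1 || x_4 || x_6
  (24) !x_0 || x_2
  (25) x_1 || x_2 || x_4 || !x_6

Case x_0 = True:
  (!x_2) forces x_2 = False.
  Clause (!x_0 || x_2) is falsified — contradiction.
Case x_0 = False:
  (x_0 || !x_6) forces x_6 = False.
  (!x_2) forces x_2 = False.
  Clause (x_2 || x_6) is falsified — contradiction.
Both cases fail, so the formula is unsatisfiable.

Unsatisfiable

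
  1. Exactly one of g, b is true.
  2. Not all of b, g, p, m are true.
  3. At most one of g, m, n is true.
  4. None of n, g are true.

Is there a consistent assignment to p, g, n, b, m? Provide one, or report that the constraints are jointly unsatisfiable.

p = False; g = False; n = False; b = True; m = True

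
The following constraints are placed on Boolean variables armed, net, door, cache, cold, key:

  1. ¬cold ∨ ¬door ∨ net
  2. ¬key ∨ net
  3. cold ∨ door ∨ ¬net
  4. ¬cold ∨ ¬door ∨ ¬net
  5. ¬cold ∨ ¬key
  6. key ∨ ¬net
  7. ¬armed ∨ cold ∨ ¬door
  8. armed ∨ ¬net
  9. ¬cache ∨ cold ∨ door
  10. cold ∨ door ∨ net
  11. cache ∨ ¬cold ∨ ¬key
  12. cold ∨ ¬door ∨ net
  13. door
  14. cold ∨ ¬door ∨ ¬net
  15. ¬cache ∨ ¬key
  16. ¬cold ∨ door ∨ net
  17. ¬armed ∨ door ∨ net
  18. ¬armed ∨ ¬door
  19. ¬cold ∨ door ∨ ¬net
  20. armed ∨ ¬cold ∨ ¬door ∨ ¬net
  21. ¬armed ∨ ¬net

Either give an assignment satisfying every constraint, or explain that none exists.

Unsatisfiable — no assignment works.

Case door = True:
  (¬armed ∨ ¬door) forces armed = False.
  (armed ∨ ¬net) forces net = False.
  (¬cold ∨ ¬door ∨ net) forces cold = False.
  Clause (cold ∨ ¬door ∨ net) is falsified — contradiction.
Case door = False:
  Clause (door) is falsified — contradiction.
Both cases fail, so the formula is unsatisfiable.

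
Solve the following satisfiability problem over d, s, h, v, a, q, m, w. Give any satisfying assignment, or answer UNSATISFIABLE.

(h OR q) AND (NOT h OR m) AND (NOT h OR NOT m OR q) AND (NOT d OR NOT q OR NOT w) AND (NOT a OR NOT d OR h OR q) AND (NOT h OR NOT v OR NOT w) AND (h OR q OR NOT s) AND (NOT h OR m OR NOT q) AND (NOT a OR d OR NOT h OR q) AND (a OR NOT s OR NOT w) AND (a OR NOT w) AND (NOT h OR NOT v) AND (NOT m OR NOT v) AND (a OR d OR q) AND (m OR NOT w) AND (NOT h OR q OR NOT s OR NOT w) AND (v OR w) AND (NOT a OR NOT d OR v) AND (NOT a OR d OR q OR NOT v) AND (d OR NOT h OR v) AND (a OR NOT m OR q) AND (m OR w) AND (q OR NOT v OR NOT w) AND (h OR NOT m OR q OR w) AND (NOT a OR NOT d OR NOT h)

d = False, s = False, h = False, v = False, a = True, q = True, m = True, w = True

Set d = False.
Set s = False.
Try h = True:
  (NOT h OR m) forces m = True.
  (NOT h OR NOT m OR q) forces q = True.
  (NOT h OR NOT v) forces v = False.
  clause (d OR NOT h OR v) is falsified — backtrack.
So h = False.
  then (h OR q) forces q = True.
Try v = True:
  (NOT m OR NOT v) forces m = False.
  (m OR NOT w) forces w = False.
  clause (m OR w) is falsified — backtrack.
So v = False.
  then (v OR w) forces w = True.
  then (a OR NOT w) forces a = True.
  then (m OR NOT w) forces m = True.
All clauses satisfied.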